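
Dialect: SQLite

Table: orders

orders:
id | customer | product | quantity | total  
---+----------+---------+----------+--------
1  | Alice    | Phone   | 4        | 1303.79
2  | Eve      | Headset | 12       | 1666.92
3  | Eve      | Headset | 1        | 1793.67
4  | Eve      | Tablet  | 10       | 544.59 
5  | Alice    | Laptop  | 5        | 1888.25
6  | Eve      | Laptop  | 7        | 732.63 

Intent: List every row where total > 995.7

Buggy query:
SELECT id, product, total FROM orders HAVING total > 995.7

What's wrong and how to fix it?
Bug: This is a non-aggregate query (no GROUP BY, no aggregates), so in SQLite the HAVING clause is invalid here; a row-level condition belongs in WHERE

Fix: Replace HAVING with WHERE since the condition applies to individual rows

Corrected query:
SELECT id, product, total FROM orders WHERE total > 995.7

Result:
id | product | total  
---+---------+--------
1  | Phone   | 1303.79
2  | Headset | 1666.92
3  | Headset | 1793.67
5  | Laptop  | 1888.25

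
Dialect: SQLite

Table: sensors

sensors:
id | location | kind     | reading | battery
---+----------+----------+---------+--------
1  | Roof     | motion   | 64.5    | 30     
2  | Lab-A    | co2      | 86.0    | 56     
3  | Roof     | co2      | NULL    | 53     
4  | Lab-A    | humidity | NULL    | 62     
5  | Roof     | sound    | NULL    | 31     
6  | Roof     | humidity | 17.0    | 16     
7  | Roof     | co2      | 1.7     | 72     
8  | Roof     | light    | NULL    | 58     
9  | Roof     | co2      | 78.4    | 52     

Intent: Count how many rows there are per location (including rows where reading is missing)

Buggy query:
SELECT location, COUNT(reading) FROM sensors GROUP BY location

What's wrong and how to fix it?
Bug: COUNT(column) counts non-NULL values only; rows with NULL reading aren't counted

Fix: Replace COUNT(reading) with COUNT(*)

Corrected query:
SELECT location, COUNT(*) FROM sensors GROUP BY location

Result:
location | COUNT(*)
---------+---------
Lab-A    | 2       
Roof     | 7       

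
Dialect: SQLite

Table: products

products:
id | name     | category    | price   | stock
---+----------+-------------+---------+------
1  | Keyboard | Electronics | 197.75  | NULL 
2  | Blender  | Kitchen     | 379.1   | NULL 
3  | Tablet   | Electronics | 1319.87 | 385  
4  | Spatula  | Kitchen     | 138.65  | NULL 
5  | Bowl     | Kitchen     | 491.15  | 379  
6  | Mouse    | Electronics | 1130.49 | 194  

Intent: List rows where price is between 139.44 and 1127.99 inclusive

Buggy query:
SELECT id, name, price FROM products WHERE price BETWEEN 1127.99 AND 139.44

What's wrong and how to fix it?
Bug: The bounds are reversed; BETWEEN a AND b requires a <= b to match anything

Fix: Swap the bounds so the smaller value comes first

Corrected query:
SELECT id, name, price FROM products WHERE price BETWEEN 139.44 AND 1127.99

Result:
id | name     | price 
---+----------+-------
1  | Keyboard | 197.75
2  | Blender  | 379.1 
5  | Bowl     | 491.15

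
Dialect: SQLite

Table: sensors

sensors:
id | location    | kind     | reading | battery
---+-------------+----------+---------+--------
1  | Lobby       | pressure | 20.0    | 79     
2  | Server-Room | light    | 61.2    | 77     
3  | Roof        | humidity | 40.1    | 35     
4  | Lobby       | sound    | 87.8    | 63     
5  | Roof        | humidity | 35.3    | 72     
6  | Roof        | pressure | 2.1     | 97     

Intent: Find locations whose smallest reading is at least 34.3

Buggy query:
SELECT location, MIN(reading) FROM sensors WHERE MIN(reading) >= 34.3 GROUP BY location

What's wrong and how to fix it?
Bug: MIN() in WHERE is a misuse of aggregate

Fix: Replace WHERE with HAVING after the GROUP BY

Corrected query:
SELECT location, MIN(reading) FROM sensors GROUP BY location HAVING MIN(reading) >= 34.3

Result:
location    | MIN(reading)
------------+-------------
Server-Room | 61.2        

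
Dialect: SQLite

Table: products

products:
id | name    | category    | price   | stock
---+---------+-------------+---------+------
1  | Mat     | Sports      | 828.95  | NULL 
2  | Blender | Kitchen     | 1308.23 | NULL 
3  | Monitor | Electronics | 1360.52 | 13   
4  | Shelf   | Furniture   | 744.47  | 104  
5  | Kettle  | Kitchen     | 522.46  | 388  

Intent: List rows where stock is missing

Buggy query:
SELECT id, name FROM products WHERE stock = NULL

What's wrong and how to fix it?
Bug: Comparing to NULL with '=' never matches; NULL = NULL is unknown, not true

Fix: Replace '= NULL' with 'IS NULL'

Corrected query:
SELECT id, name FROM products WHERE stock IS NULL

Result:
id | name   
---+--------
1  | Mat    
2  | Blender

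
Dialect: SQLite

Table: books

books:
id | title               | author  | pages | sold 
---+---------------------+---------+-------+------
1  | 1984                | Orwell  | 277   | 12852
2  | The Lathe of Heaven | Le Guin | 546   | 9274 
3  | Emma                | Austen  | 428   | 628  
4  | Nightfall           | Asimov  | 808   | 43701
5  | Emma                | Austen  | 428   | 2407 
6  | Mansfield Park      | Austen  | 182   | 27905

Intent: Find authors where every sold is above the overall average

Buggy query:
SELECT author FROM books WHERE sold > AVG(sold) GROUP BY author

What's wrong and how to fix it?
Bug: AVG() is an aggregate; it can't sit directly in WHERE

Fix: Compute the overall average in a scalar subquery and compare each group's MIN against it in HAVING

Corrected query:
SELECT author FROM books GROUP BY author HAVING MIN(sold) > (SELECT AVG(sold) FROM books)

Result:
author
------
Asimov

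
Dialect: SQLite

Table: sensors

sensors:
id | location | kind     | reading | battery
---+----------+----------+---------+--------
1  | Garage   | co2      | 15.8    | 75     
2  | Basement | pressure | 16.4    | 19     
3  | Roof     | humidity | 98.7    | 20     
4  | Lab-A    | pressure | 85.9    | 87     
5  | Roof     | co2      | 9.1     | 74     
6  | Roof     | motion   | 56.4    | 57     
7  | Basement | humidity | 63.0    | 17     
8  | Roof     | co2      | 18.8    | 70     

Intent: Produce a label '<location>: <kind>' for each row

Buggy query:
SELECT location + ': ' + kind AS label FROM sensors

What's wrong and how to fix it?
Bug: SQLite uses || for string concatenation; + coerces text to numbers (yielding 0)

Fix: Replace + with || to concatenate text

Corrected query:
SELECT location || ': ' || kind AS label FROM sensors

Result:
label             
------------------
Garage: co2       
Basement: pressure
Roof: humidity    
Lab-A: pressure   
Roof: co2         
Roof: motion      
Basement: humidity
Roof: co2         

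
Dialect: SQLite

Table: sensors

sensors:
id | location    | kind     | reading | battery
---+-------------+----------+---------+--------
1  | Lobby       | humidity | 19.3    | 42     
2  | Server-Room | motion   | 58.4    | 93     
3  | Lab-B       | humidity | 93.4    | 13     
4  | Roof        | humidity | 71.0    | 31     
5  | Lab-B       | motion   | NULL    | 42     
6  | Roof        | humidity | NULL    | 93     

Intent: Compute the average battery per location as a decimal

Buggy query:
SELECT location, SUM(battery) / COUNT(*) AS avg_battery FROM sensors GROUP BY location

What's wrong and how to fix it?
Bug: Both operands are integers, so '/' performs integer division and truncates

Fix: Cast one side to REAL so the division keeps the fractional part

Corrected query:
SELECT location, SUM(battery) * 1.0 / COUNT(*) AS avg_battery FROM sensors GROUP BY location

Result:
location    | avg_battery
------------+------------
Lab-B       | 27.5       
Lobby       | 42         
Roof        | 62         
Server-Room | 93         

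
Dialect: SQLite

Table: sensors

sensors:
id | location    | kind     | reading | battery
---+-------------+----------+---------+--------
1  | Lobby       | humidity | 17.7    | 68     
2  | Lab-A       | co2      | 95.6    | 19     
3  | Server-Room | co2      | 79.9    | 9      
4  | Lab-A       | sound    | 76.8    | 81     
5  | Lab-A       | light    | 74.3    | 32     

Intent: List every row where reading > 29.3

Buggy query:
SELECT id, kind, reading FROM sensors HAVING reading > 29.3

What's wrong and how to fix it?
Bug: HAVING filters the output of aggregation, but this query has no GROUP BY and no aggregate functions, so SQLite rejects it (HAVING clause on a non-aggregate query); the condition here is per row

Fix: Use WHERE for row-level filtering

Corrected query:
SELECT id, kind, reading FROM sensors WHERE reading > 29.3

Result:
id | kind  | reading
---+-------+--------
2  | co2   | 95.6   
3  | co2   | 79.9   
4  | sound | 76.8   
5  | light | 74.3   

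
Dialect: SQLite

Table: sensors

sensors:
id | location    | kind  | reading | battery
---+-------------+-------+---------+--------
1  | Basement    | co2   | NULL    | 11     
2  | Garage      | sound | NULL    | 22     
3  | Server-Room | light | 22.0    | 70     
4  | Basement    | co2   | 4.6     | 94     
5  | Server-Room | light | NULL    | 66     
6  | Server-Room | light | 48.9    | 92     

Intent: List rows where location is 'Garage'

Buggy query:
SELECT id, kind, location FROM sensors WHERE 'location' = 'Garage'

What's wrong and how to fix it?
Bug: Single quotes denote string literals in SQL; the column name is being compared as a constant string

Fix: Remove the quotes around the column name (or use double quotes for an identifier)

Corrected query:
SELECT id, kind, location FROM sensors WHERE location = 'Garage'

Result:
id | kind  | location
---+-------+---------
2  | sound | Garage  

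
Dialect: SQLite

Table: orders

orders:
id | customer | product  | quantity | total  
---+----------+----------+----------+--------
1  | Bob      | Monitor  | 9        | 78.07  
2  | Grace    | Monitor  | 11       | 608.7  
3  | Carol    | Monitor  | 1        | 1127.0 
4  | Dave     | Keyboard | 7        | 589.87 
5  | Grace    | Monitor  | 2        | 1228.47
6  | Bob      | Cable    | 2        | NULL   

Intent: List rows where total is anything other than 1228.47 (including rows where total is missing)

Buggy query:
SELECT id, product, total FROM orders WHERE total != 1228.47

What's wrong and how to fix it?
Bug: Inequality against NULL is unknown, not true; rows with NULL are dropped

Fix: Add an explicit OR total IS NULL to include the missing-value rows

Corrected query:
SELECT id, product, total FROM orders WHERE total != 1228.47 OR total IS NULL

Result:
id | product  | total 
---+----------+-------
1  | Monitor  | 78.07 
2  | Monitor  | 608.7 
3  | Monitor  | 1127  
4  | Keyboard | 589.87
6  | Cable    | NULL  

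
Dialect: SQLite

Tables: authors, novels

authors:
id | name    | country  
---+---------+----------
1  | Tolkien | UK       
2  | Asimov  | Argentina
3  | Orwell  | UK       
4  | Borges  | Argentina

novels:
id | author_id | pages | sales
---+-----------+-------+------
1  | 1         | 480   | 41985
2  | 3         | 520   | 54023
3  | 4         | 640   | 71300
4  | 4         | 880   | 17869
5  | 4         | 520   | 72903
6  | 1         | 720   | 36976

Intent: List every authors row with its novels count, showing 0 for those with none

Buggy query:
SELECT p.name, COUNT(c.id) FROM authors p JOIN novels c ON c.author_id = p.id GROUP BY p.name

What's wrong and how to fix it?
Bug: INNER JOIN drops authors rows that have no matching novels rows

Fix: Switch to LEFT JOIN to retain unmatched parent rows

Corrected query:
SELECT p.name, COUNT(c.id) FROM authors p LEFT JOIN novels c ON c.author_id = p.id GROUP BY p.name

Result:
name    | COUNT(c.id)
--------+------------
Asimov  | 0          
Borges  | 3          
Orwell  | 1          
Tolkien | 2          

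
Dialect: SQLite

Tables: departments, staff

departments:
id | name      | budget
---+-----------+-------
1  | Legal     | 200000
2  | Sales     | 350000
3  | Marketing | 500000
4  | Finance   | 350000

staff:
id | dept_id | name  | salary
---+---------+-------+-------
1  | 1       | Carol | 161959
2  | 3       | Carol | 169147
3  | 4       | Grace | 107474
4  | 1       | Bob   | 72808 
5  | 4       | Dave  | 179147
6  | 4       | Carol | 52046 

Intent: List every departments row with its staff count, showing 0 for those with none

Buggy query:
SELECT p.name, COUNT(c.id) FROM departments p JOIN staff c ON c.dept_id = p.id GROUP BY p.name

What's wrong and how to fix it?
Bug: An inner join excludes parents with zero children

Fix: Use LEFT JOIN so parents without children still appear (COUNT(c.id) gives 0)

Corrected query:
SELECT p.name, COUNT(c.id) FROM departments p LEFT JOIN staff c ON c.dept_id = p.id GROUP BY p.name

Result:
name      | COUNT(c.id)
----------+------------
Finance   | 3          
Legal     | 2          
Marketing | 1          
Sales     | 0          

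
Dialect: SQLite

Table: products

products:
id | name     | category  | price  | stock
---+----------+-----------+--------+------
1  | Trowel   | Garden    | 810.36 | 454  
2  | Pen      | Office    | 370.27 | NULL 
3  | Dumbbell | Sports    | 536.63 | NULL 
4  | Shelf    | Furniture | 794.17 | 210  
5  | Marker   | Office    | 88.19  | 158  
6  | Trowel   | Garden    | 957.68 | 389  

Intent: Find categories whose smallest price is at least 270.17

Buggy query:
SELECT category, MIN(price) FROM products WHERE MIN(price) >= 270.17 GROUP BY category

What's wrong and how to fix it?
Bug: Aggregates like MIN are computed per group after WHERE runs

Fix: Use HAVING for the per-group MIN condition

Corrected query:
SELECT category, MIN(price) FROM products GROUP BY category HAVING MIN(price) >= 270.17

Result:
category  | MIN(price)
----------+-----------
Furniture | 794.17    
Garden    | 810.36    
Sports    | 536.63    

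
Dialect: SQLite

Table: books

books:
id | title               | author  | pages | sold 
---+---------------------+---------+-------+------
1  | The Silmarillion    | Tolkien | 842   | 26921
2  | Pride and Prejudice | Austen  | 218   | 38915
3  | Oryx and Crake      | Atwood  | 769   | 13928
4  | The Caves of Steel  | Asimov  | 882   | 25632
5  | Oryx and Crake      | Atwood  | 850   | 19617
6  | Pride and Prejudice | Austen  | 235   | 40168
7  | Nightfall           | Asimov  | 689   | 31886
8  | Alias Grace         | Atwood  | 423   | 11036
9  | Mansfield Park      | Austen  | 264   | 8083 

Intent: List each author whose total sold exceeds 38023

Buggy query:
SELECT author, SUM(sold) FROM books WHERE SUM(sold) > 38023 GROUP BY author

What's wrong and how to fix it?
Bug: WHERE runs before GROUP BY, so aggregates aren't available there

Fix: Move the aggregate condition to a HAVING clause

Corrected query:
SELECT author, SUM(sold) FROM books GROUP BY author HAVING SUM(sold) > 38023

Result:
author | SUM(sold)
-------+----------
Asimov | 57518    
Atwood | 44581    
Austen | 87166    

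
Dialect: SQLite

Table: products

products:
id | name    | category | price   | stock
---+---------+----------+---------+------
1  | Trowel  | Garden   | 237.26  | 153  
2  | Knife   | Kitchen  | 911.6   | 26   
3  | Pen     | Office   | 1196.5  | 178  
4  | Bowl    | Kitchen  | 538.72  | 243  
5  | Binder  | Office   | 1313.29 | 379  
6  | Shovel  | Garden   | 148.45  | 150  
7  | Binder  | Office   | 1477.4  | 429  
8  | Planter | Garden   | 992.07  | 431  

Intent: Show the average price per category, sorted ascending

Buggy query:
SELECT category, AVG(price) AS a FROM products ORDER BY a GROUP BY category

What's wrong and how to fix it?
Bug: GROUP BY must precede ORDER BY

Fix: Reorder: SELECT … FROM … GROUP BY … ORDER BY …

Corrected query:
SELECT category, AVG(price) AS a FROM products GROUP BY category ORDER BY a

Result:
category | a          
---------+------------
Garden   | 459.26     
Kitchen  | 725.16     
Office   | 1329.063333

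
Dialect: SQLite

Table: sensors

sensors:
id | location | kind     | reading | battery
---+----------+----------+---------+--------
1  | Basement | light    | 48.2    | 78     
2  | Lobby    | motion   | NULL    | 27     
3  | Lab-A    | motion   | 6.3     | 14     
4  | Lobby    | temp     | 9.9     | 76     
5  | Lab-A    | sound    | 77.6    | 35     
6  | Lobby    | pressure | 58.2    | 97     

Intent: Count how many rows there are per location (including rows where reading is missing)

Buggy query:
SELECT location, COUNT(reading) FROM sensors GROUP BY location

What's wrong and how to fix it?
Bug: COUNT(reading) skips NULLs, so groups with missing reading are undercounted

Fix: Use COUNT(*) to count all rows regardless of NULL

Corrected query:
SELECT location, COUNT(*) FROM sensors GROUP BY location

Result:
location | COUNT(*)
---------+---------
Basement | 1       
Lab-A    | 2       
Lobby    | 3       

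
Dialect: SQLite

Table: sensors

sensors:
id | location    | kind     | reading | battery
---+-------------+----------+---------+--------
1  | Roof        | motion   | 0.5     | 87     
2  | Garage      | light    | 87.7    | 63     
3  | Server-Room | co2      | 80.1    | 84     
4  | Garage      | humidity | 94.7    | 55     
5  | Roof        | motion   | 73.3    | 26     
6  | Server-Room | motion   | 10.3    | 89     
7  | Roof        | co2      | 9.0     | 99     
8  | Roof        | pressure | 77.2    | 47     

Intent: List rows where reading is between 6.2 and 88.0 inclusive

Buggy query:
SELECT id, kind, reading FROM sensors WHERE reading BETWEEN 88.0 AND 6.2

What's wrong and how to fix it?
Bug: BETWEEN expects the lower bound first; with 88.0 AND 6.2 the range is empty

Fix: Write BETWEEN 6.2 AND 88.0

Corrected query:
SELECT id, kind, reading FROM sensors WHERE reading BETWEEN 6.2 AND 88.0

Result:
id | kind     | reading
---+----------+--------
2  | light    | 87.7   
3  | co2      | 80.1   
5  | motion   | 73.3   
6  | motion   | 10.3   
7  | co2      | 9      
8  | pressure | 77.2   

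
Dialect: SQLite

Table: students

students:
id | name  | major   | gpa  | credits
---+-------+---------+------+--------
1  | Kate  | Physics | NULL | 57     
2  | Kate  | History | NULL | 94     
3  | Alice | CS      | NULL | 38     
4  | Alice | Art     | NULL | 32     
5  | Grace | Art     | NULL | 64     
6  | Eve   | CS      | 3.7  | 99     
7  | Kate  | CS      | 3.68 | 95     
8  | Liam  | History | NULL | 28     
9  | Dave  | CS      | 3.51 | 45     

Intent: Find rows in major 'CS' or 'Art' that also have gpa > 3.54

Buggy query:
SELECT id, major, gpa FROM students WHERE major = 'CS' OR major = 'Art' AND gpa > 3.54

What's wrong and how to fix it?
Bug: AND binds tighter than OR, so this parses as major = 'CS' OR (major = 'Art' AND gpa > 3.54)

Fix: Add parentheses around the OR so the AND applies to both alternatives

Corrected query:
SELECT id, major, gpa FROM students WHERE (major = 'CS' OR major = 'Art') AND gpa > 3.54

Result:
id | major | gpa 
---+-------+-----
6  | CS    | 3.7 
7  | CS    | 3.68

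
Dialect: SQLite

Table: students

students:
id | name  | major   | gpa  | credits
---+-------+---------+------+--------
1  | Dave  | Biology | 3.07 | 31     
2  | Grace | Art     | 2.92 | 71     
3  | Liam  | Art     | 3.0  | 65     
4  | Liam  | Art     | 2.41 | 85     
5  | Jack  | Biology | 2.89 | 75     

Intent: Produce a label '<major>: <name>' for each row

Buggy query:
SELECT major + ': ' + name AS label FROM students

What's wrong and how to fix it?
Bug: SQLite uses || for string concatenation; + coerces text to numbers (yielding 0)

Fix: Use the || operator for string concatenation

Corrected query:
SELECT major || ': ' || name AS label FROM students

Result:
label        
-------------
Biology: Dave
Art: Grace   
Art: Liam    
Art: Liam    
Biology: Jack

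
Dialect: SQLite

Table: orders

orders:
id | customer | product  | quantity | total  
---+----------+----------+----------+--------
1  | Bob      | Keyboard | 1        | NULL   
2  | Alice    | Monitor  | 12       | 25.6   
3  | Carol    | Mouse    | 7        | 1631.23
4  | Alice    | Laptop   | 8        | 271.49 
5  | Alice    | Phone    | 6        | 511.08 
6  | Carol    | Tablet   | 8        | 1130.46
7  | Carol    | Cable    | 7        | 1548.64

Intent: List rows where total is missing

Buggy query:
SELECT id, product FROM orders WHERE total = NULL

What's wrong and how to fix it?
Bug: Comparing to NULL with '=' never matches; NULL = NULL is unknown, not true

Fix: Use IS NULL to test for NULL

Corrected query:
SELECT id, product FROM orders WHERE total IS NULL

Result:
id | product 
---+---------
1  | Keyboard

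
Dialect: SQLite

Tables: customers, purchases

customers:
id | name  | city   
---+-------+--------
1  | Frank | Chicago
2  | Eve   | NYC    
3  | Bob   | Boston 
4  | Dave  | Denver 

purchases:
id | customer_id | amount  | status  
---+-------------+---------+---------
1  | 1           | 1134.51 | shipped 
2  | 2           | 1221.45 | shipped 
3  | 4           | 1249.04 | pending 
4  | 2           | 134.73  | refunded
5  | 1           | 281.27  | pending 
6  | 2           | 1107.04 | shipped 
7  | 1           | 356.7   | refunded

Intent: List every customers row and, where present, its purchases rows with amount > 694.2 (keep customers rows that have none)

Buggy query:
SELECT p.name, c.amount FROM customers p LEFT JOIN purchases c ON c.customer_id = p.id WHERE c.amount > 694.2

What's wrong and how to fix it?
Bug: A WHERE condition on the right-hand table after LEFT JOIN drops unmatched parents

Fix: Put 'c.amount > 694.2' in the JOIN's ON clause instead of WHERE

Corrected query:
SELECT p.name, c.amount FROM customers p LEFT JOIN purchases c ON c.customer_id = p.id AND c.amount > 694.2

Result:
name  | amount 
------+--------
Frank | 1134.51
Eve   | 1107.04
Eve   | 1221.45
Bob   | NULL   
Dave  | 1249.04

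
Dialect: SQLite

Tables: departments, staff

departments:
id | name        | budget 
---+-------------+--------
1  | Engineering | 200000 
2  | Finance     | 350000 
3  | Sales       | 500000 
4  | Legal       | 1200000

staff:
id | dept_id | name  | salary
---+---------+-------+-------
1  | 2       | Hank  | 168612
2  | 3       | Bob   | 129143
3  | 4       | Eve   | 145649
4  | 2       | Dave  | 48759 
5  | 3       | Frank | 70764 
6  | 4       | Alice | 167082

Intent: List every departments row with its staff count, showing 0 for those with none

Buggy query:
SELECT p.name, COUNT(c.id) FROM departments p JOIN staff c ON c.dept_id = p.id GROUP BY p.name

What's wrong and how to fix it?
Bug: An inner join excludes parents with zero children

Fix: Use LEFT JOIN so parents without children still appear (COUNT(c.id) gives 0)

Corrected query:
SELECT p.name, COUNT(c.id) FROM departments p LEFT JOIN staff c ON c.dept_id = p.id GROUP BY p.name

Result:
name        | COUNT(c.id)
------------+------------
Engineering | 0          
Finance     | 2          
Legal       | 2          
Sales       | 2          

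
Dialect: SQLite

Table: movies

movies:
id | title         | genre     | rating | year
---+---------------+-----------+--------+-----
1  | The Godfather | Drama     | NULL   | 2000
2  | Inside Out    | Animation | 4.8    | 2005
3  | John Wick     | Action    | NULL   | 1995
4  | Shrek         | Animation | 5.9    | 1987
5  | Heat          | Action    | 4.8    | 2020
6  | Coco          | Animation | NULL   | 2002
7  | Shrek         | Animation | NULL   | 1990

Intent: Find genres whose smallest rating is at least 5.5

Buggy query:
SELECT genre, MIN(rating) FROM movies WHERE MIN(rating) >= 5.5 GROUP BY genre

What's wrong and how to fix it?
Bug: Aggregates like MIN are computed per group after WHERE runs

Fix: Replace WHERE with HAVING after the GROUP BY

Corrected query:
SELECT genre, MIN(rating) FROM movies GROUP BY genre HAVING MIN(rating) >= 5.5

Result:
(no rows)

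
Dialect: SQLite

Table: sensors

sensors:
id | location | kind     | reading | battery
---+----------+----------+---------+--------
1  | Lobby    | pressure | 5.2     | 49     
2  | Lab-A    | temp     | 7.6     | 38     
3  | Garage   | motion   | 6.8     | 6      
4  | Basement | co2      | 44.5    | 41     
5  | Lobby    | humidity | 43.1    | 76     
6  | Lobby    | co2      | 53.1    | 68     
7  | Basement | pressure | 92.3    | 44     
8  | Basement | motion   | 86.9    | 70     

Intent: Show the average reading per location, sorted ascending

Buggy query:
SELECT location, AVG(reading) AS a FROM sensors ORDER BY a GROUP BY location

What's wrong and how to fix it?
Bug: GROUP BY must precede ORDER BY

Fix: Move ORDER BY to the end, after GROUP BY

Corrected query:
SELECT location, AVG(reading) AS a FROM sensors GROUP BY location ORDER BY a

Result:
location | a        
---------+----------
Garage   | 6.8      
Lab-A    | 7.6      
Lobby    | 33.8     
Basement | 74.566667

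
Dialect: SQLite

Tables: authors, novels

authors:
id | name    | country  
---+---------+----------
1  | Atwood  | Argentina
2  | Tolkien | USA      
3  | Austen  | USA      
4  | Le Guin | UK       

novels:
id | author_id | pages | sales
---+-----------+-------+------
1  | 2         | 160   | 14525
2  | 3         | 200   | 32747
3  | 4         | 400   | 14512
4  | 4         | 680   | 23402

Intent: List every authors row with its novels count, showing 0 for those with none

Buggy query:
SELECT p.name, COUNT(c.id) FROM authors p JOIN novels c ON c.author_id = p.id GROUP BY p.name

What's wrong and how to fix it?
Bug: INNER JOIN drops authors rows that have no matching novels rows

Fix: Use LEFT JOIN so parents without children still appear (COUNT(c.id) gives 0)

Corrected query:
SELECT p.name, COUNT(c.id) FROM authors p LEFT JOIN novels c ON c.author_id = p.id GROUP BY p.name

Result:
name    | COUNT(c.id)
--------+------------
Atwood  | 0          
Austen  | 1          
Le Guin | 2          
Tolkien | 1          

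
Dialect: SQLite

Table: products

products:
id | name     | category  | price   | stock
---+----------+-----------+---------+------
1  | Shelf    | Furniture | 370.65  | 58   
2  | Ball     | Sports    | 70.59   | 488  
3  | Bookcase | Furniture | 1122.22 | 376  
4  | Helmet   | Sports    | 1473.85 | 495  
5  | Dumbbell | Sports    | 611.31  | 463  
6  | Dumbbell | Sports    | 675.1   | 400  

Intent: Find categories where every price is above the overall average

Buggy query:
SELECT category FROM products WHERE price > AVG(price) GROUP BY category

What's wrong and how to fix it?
Bug: AVG() is an aggregate; it can't sit directly in WHERE

Fix: Compute the overall average in a scalar subquery and compare each group's MIN against it in HAVING

Corrected query:
SELECT category FROM products GROUP BY category HAVING MIN(price) > (SELECT AVG(price) FROM products)

Result:
(no rows)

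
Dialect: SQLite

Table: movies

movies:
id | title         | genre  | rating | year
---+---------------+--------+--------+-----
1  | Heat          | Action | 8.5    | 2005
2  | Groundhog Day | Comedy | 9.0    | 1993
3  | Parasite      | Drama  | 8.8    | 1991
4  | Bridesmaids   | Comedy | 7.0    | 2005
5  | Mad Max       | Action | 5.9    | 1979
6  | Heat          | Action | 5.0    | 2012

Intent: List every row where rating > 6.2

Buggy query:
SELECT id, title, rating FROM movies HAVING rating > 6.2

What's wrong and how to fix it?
Bug: This is a non-aggregate query (no GROUP BY, no aggregates), so in SQLite the HAVING clause is invalid here; a row-level condition belongs in WHERE

Fix: Use WHERE for row-level filtering

Corrected query:
SELECT id, title, rating FROM movies WHERE rating > 6.2

Result:
id | title         | rating
---+---------------+-------
1  | Heat          | 8.5   
2  | Groundhog Day | 9     
3  | Parasite      | 8.8   
4  | Bridesmaids   | 7     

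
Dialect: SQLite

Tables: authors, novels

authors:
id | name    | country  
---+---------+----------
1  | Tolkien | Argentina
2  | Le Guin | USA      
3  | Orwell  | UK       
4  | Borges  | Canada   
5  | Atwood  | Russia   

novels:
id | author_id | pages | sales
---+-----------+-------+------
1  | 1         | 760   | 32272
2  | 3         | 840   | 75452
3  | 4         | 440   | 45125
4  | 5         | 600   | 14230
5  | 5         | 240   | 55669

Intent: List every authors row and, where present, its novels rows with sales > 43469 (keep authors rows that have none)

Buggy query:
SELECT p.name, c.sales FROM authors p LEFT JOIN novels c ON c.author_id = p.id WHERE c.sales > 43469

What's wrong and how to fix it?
Bug: Filtering c.sales in WHERE discards the NULL rows produced by LEFT JOIN, turning it into an inner join

Fix: Move the right-table condition into the ON clause so unmatched parents are kept

Corrected query:
SELECT p.name, c.sales FROM authors p LEFT JOIN novels c ON c.author_id = p.id AND c.sales > 43469

Result:
name    | sales
--------+------
Tolkien | NULL 
Le Guin | NULL 
Orwell  | 75452
Borges  | 45125
Atwood  | 55669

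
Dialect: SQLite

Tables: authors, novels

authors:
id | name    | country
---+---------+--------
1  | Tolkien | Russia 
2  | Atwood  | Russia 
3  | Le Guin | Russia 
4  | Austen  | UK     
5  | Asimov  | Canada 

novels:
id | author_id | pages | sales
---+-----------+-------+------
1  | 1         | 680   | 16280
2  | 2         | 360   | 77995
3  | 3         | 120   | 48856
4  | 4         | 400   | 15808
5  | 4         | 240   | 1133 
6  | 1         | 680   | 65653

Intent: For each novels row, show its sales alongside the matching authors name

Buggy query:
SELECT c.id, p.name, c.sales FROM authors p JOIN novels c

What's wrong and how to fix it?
Bug: Missing join condition: each novels row is matched to all authors rows instead of just its own

Fix: Specify the join condition linking the foreign key to the parent id

Corrected query:
SELECT c.id, p.name, c.sales FROM authors p JOIN novels c ON c.author_id = p.id

Result:
id | name    | sales
---+---------+------
1  | Tolkien | 16280
2  | Atwood  | 77995
3  | Le Guin | 48856
4  | Austen  | 15808
5  | Austen  | 1133 
6  | Tolkien | 65653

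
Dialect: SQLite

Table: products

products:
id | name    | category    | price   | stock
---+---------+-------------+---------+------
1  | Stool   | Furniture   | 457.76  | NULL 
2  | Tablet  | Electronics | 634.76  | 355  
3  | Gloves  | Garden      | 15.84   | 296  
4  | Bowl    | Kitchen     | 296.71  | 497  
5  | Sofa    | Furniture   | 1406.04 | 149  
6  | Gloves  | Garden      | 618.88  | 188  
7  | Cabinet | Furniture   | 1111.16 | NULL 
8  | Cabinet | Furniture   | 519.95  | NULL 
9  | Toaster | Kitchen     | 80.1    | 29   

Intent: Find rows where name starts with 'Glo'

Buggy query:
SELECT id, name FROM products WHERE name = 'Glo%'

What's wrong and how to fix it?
Bug: Wildcards only work with LIKE; '=' treats '%' as a literal character

Fix: Replace '=' with LIKE so 'Glo%' is treated as a pattern

Corrected query:
SELECT id, name FROM products WHERE name LIKE 'Glo%'

Result:
id | name  
---+-------
3  | Gloves
6  | Gloves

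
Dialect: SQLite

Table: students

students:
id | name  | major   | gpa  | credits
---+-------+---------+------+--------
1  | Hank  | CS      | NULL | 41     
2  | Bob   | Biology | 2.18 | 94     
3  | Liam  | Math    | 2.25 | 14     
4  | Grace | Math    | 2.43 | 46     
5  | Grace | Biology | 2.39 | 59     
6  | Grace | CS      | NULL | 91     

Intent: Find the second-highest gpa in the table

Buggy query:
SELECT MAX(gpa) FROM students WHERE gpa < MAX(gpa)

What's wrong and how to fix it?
Bug: MAX(gpa) on the right of the comparison is an aggregate-in-WHERE error

Fix: Compute the overall MAX in a subquery, then take MAX of rows below it

Corrected query:
SELECT MAX(gpa) FROM students WHERE gpa < (SELECT MAX(gpa) FROM students)

Result:
MAX(gpa)
--------
2.39    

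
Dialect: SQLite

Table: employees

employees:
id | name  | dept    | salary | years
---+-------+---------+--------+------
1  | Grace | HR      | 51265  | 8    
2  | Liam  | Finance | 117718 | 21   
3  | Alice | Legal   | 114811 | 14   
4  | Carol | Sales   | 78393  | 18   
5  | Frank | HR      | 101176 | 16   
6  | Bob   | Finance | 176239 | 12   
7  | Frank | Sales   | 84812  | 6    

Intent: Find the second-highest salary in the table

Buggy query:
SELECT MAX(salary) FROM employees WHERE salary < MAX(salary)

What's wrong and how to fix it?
Bug: The inner MAX is an aggregate inside WHERE, which is not allowed

Fix: Put the inner MAX in a scalar subquery

Corrected query:
SELECT MAX(salary) FROM employees WHERE salary < (SELECT MAX(salary) FROM employees)

Result:
MAX(salary)
-----------
117718     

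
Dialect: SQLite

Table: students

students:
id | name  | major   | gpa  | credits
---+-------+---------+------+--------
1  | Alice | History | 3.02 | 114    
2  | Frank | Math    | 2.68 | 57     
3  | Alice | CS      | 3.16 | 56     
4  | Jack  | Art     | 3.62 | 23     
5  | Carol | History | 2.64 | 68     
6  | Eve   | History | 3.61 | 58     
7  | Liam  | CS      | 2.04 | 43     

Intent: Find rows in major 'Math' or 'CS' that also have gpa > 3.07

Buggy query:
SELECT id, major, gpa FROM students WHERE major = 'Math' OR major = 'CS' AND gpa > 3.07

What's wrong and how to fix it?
Bug: AND binds tighter than OR, so this parses as major = 'Math' OR (major = 'CS' AND gpa > 3.07)

Fix: Group the OR with parentheses (or use IN), then AND the threshold

Corrected query:
SELECT id, major, gpa FROM students WHERE (major = 'Math' OR major = 'CS') AND gpa > 3.07

Result:
id | major | gpa 
---+-------+-----
3  | CS    | 3.16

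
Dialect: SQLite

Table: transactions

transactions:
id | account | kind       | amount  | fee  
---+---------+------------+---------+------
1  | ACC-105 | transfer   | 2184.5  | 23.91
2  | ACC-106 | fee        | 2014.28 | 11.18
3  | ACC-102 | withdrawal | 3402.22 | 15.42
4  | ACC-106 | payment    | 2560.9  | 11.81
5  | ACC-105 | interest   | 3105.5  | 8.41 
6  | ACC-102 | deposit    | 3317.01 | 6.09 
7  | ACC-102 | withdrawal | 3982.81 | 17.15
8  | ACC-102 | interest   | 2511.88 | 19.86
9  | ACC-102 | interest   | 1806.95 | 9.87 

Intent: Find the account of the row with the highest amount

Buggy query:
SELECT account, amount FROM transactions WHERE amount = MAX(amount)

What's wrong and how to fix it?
Bug: WHERE is evaluated per row; an aggregate over the whole table isn't defined there

Fix: Wrap MAX in a scalar subquery so WHERE compares against a single value

Corrected query:
SELECT account, amount FROM transactions WHERE amount = (SELECT MAX(amount) FROM transactions)

Result:
account | amount 
--------+--------
ACC-102 | 3982.81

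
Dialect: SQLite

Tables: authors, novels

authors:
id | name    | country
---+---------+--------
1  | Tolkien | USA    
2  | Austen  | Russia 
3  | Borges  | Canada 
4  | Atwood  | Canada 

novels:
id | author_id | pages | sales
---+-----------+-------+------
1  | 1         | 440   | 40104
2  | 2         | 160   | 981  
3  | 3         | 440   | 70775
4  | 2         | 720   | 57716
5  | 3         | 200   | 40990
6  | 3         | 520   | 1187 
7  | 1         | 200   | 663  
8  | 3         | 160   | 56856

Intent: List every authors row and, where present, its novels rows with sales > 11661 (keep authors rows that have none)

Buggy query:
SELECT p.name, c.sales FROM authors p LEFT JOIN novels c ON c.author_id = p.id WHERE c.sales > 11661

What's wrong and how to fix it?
Bug: A WHERE condition on the right-hand table after LEFT JOIN drops unmatched parents

Fix: Move the right-table condition into the ON clause so unmatched parents are kept

Corrected query:
SELECT p.name, c.sales FROM authors p LEFT JOIN novels c ON c.author_id = p.id AND c.sales > 11661

Result:
name    | sales
--------+------
Tolkien | 40104
Austen  | 57716
Borges  | 40990
Borges  | 56856
Borges  | 70775
Atwood  | NULL 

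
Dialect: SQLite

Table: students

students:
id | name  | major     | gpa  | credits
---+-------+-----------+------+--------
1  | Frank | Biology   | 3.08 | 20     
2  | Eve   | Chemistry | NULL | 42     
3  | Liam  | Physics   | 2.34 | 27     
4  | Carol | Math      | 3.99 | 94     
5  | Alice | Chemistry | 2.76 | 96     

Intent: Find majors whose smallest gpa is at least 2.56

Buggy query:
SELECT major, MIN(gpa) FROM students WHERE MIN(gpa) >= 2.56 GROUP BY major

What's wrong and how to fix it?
Bug: Aggregates like MIN are computed per group after WHERE runs

Fix: Use HAVING for the per-group MIN condition

Corrected query:
SELECT major, MIN(gpa) FROM students GROUP BY major HAVING MIN(gpa) >= 2.56

Result:
major     | MIN(gpa)
----------+---------
Biology   | 3.08    
Chemistry | 2.76    
Math      | 3.99    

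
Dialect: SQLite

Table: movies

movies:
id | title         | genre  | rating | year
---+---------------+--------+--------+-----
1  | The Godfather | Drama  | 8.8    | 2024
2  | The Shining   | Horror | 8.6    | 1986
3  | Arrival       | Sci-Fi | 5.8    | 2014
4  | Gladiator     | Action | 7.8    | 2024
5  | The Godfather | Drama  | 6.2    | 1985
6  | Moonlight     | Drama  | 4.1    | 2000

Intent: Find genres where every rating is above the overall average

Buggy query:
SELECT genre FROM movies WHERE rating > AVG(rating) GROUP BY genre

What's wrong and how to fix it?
Bug: WHERE evaluates per row before aggregation, so AVG() is unavailable

Fix: Use a subquery for AVG and a HAVING MIN(...) filter so the condition holds for every row in the group

Corrected query:
SELECT genre FROM movies GROUP BY genre HAVING MIN(rating) > (SELECT AVG(rating) FROM movies)

Result:
genre 
------
Action
Horror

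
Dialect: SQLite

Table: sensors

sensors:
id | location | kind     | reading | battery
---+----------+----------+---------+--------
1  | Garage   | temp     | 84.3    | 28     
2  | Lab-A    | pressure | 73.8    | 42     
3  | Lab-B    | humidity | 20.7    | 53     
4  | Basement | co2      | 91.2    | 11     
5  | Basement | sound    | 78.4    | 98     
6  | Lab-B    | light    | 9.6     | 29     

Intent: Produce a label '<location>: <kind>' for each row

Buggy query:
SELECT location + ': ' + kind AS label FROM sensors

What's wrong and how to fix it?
Bug: '+' is numeric addition; on text columns SQLite converts them to 0 instead of concatenating

Fix: Replace + with || to concatenate text

Corrected query:
SELECT location || ': ' || kind AS label FROM sensors

Result:
label          
---------------
Garage: temp   
Lab-A: pressure
Lab-B: humidity
Basement: co2  
Basement: sound
Lab-B: light   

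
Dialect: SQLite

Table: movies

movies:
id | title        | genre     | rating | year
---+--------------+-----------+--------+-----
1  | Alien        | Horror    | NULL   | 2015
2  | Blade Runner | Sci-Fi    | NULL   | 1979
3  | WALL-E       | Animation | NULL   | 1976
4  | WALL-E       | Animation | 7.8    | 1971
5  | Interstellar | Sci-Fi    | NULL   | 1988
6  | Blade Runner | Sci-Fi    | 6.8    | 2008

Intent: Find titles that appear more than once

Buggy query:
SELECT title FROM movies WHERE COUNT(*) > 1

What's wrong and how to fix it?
Bug: WHERE can't reference COUNT(*); aggregates are computed after WHERE

Fix: Group first, then use HAVING for the count condition

Corrected query:
SELECT title FROM movies GROUP BY title HAVING COUNT(*) > 1

Result:
title       
------------
Blade Runner
WALL-E      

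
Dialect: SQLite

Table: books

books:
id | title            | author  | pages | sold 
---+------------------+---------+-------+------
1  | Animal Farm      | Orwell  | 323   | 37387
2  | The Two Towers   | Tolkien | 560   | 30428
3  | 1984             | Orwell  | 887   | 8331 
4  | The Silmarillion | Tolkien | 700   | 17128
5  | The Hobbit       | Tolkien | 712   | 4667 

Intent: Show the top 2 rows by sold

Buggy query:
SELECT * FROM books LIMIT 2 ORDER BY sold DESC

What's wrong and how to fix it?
Bug: ORDER BY cannot follow LIMIT; LIMIT is the final clause

Fix: Sort with ORDER BY, then apply LIMIT

Corrected query:
SELECT * FROM books ORDER BY sold DESC LIMIT 2

Result:
id | title          | author  | pages | sold 
---+----------------+---------+-------+------
1  | Animal Farm    | Orwell  | 323   | 37387
2  | The Two Towers | Tolkien | 560   | 30428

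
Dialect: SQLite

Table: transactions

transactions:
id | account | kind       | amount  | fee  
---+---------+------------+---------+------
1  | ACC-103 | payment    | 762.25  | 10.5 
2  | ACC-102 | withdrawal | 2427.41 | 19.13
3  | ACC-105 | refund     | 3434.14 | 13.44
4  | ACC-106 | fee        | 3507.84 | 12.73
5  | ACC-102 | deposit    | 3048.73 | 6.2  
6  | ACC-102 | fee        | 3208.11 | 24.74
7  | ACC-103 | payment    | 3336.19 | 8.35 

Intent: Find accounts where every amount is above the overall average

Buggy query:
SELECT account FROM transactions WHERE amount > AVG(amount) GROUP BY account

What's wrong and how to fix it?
Bug: WHERE evaluates per row before aggregation, so AVG() is unavailable

Fix: Use a subquery for AVG and a HAVING MIN(...) filter so the condition holds for every row in the group

Corrected query:
SELECT account FROM transactions GROUP BY account HAVING MIN(amount) > (SELECT AVG(amount) FROM transactions)

Result:
account
-------
ACC-105
ACC-106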